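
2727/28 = 2727/28 = 97.39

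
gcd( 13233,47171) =1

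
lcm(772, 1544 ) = 1544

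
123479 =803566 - 680087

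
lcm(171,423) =8037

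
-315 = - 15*21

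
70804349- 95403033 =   -  24598684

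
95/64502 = 95/64502=0.00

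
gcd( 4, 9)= 1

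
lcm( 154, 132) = 924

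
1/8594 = 1/8594 = 0.00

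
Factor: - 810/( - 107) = 2^1*3^4*5^1*107^ ( - 1)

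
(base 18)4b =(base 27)32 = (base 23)3e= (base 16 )53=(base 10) 83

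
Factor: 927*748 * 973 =674674308 = 2^2 *3^2*7^1*11^1*17^1*103^1*139^1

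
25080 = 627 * 40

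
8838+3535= 12373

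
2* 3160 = 6320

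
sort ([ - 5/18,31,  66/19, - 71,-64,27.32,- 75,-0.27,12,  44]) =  [ - 75, - 71,-64, - 5/18 , - 0.27,  66/19 , 12,27.32,  31,44 ]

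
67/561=67/561 = 0.12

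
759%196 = 171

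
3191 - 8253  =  -5062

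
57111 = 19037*3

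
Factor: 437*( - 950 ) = - 2^1*5^2 * 19^2*23^1 =- 415150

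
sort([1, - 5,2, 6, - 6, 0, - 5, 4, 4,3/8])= [-6,  -  5, - 5, 0,  3/8, 1,2, 4 , 4, 6 ]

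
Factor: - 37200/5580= -20/3 = -2^2 * 3^ ( - 1)*5^1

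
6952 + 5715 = 12667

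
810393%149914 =60823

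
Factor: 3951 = 3^2*439^1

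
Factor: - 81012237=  - 3^1*27004079^1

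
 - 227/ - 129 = 227/129 = 1.76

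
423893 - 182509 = 241384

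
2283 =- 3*(-761)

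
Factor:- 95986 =  -  2^1*11^1*4363^1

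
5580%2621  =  338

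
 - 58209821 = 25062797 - 83272618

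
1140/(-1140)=  -  1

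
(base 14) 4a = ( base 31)24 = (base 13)51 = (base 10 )66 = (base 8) 102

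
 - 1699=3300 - 4999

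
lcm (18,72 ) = 72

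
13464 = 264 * 51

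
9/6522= 3/2174 = 0.00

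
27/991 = 27/991=0.03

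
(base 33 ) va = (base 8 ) 2011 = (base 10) 1033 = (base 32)109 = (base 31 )12a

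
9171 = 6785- - 2386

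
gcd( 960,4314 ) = 6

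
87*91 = 7917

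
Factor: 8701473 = 3^1*11^2*23971^1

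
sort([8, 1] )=[1,8]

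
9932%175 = 132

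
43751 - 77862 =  - 34111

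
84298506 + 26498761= 110797267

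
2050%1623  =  427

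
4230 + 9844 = 14074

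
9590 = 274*35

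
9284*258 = 2395272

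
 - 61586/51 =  - 1208 + 22/51 = - 1207.57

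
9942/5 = 9942/5 = 1988.40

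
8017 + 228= 8245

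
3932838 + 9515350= 13448188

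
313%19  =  9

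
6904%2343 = 2218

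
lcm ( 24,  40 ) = 120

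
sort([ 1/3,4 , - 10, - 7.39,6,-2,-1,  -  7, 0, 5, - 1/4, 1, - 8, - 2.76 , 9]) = [-10,-8, - 7.39,-7, - 2.76,-2, -1,-1/4,0, 1/3,1, 4, 5,6,9 ]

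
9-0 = 9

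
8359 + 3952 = 12311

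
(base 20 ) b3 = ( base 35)6d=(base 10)223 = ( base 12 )167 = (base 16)df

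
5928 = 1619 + 4309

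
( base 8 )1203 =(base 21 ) 19d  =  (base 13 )3a6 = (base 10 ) 643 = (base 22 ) 175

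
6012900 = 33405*180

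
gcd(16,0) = 16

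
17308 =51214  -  33906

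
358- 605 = -247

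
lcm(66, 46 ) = 1518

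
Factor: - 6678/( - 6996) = 2^( - 1)*3^1*7^1*11^( - 1) = 21/22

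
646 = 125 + 521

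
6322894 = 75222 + 6247672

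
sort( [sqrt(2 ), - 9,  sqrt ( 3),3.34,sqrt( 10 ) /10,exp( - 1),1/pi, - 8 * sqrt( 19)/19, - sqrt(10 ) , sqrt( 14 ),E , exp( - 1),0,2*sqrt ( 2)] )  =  [ - 9, - sqrt(10), - 8 * sqrt(19)/19,0,  sqrt(10 ) /10, 1/pi,exp ( - 1), exp ( - 1 ),sqrt(2),sqrt(3 ),E,2 * sqrt( 2 ) , 3.34, sqrt( 14) ] 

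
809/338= 809/338 = 2.39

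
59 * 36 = 2124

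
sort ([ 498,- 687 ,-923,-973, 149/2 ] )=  [ - 973, - 923, - 687  ,  149/2, 498] 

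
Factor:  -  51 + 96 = 45  =  3^2* 5^1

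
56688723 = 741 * 76503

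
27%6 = 3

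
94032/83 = 94032/83= 1132.92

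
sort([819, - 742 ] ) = [ - 742,819] 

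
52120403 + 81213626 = 133334029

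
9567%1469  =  753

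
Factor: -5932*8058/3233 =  - 2^3*3^1*17^1* 53^( - 1 )*61^( -1)*79^1*1483^1 = -  47800056/3233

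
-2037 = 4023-6060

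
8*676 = 5408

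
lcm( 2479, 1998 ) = 133866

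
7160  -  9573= - 2413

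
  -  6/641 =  - 1 + 635/641 = - 0.01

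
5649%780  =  189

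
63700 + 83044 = 146744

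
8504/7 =1214 + 6/7 = 1214.86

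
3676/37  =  99 + 13/37 = 99.35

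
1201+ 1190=2391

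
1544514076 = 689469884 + 855044192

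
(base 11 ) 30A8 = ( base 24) 737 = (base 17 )E3E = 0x100F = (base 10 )4111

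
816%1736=816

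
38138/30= 1271 + 4/15 = 1271.27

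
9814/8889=9814/8889 = 1.10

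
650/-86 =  - 325/43=- 7.56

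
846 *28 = 23688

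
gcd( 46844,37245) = 1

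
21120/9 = 2346+2/3 = 2346.67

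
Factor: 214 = 2^1* 107^1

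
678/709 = 678/709 = 0.96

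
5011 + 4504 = 9515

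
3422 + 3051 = 6473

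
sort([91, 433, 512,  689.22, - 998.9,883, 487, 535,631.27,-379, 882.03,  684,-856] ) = [ -998.9, - 856,- 379, 91,433,  487,512, 535, 631.27, 684,  689.22, 882.03, 883 ] 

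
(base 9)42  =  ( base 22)1G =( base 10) 38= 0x26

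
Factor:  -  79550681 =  -7^1*31^1*366593^1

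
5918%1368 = 446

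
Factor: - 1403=-23^1*61^1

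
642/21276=107/3546=0.03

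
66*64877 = 4281882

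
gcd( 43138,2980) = 2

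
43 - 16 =27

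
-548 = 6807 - 7355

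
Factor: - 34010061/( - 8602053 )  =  11336687/2867351 = 2867351^( - 1)*11336687^1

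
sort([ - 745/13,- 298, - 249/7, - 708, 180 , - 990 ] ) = [ - 990, - 708, - 298 , - 745/13, - 249/7,180 ]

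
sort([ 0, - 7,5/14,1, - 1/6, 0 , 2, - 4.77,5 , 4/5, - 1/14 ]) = [ -7, - 4.77, - 1/6,  -  1/14,0,0, 5/14, 4/5, 1, 2,5 ] 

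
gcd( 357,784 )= 7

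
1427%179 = 174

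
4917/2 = 4917/2 = 2458.50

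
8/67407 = 8/67407 = 0.00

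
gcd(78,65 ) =13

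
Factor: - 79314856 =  - 2^3 *23^1 * 223^1*1933^1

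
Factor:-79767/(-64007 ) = 3^2*8863^1*64007^( - 1)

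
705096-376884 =328212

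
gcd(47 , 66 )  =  1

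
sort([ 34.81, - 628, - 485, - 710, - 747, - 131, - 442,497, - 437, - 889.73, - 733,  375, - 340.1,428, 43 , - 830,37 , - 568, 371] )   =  [ - 889.73, - 830, - 747, - 733, - 710, - 628, - 568,-485, - 442 , - 437 , - 340.1, - 131, 34.81, 37, 43 , 371, 375, 428, 497]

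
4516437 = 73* 61869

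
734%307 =120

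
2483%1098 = 287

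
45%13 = 6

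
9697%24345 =9697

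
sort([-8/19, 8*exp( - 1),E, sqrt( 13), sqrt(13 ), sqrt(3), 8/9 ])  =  [ - 8/19,  8/9, sqrt(3),E , 8*exp( - 1), sqrt( 13 ), sqrt( 13)] 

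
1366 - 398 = 968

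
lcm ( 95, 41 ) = 3895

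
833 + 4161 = 4994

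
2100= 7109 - 5009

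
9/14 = 9/14=0.64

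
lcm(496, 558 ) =4464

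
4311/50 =4311/50 = 86.22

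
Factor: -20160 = - 2^6*3^2*5^1*7^1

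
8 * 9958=79664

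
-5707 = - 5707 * 1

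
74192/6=37096/3 =12365.33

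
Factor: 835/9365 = 167/1873 = 167^1*1873^( - 1)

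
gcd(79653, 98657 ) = 1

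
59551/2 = 29775 + 1/2  =  29775.50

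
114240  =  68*1680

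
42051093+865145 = 42916238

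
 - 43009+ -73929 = -116938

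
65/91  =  5/7=0.71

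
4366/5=4366/5 = 873.20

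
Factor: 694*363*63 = 15871086 = 2^1*3^3*7^1*11^2*347^1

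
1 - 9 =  - 8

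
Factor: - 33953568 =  -2^5*3^1*11^2*37^1*79^1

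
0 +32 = 32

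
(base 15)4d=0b1001001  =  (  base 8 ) 111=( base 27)2J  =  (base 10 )73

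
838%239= 121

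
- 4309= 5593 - 9902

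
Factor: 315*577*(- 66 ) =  - 2^1*3^3*5^1 * 7^1*11^1*577^1  =  - 11995830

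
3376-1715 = 1661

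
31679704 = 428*74018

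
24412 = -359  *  (-68) 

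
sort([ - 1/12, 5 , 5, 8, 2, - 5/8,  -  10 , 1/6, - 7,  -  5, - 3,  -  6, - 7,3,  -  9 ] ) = [-10,  -  9, - 7 , - 7, - 6, - 5,- 3, - 5/8, - 1/12,1/6 , 2, 3,5,  5,8 ] 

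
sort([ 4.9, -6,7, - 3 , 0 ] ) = [ - 6,-3, 0, 4.9,7]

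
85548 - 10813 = 74735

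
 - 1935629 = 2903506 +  - 4839135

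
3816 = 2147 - -1669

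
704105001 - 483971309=220133692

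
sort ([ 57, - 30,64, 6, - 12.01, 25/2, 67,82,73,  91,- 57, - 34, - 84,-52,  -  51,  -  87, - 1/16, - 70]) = [-87,- 84,-70,-57, - 52, - 51, - 34 , - 30, - 12.01,- 1/16,6, 25/2 , 57,64, 67, 73, 82, 91 ]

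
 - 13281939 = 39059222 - 52341161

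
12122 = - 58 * ( - 209) 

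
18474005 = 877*21065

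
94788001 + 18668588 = 113456589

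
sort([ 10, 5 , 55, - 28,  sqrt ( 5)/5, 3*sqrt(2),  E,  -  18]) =[ - 28,-18,sqrt(5 )/5,E , 3*sqrt( 2),  5,  10, 55] 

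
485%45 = 35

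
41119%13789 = 13541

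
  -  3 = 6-9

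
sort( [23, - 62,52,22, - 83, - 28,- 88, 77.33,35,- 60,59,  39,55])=[-88, - 83, - 62, - 60,-28, 22,23,35,39, 52, 55,59,77.33] 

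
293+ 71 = 364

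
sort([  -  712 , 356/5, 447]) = [-712,  356/5,447] 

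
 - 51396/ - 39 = 1317 + 11/13 = 1317.85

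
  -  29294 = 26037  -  55331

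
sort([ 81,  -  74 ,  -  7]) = [-74 , - 7,  81 ] 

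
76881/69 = 1114 + 5/23 = 1114.22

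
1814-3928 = -2114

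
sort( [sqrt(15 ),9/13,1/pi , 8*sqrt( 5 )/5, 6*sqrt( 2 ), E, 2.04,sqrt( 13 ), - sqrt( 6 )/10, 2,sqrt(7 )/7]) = [ - sqrt (6 )/10, 1/pi,sqrt(7) /7, 9/13,2,  2.04, E,8*sqrt(5 )/5 , sqrt( 13 ),sqrt(15 ),6*sqrt( 2 ) ] 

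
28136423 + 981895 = 29118318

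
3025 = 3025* 1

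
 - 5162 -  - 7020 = 1858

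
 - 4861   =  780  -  5641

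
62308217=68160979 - 5852762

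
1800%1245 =555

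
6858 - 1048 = 5810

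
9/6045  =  3/2015 = 0.00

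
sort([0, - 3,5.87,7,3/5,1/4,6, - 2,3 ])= [ - 3, - 2,0,1/4,3/5 , 3, 5.87,6 , 7 ]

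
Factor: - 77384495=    - 5^1*15476899^1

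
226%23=19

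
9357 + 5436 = 14793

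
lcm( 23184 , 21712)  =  1367856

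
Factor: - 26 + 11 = -3^1*5^1 = - 15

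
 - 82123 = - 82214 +91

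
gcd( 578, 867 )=289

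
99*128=12672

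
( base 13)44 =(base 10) 56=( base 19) 2I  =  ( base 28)20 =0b111000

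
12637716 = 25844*489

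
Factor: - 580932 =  - 2^2 *3^4 *11^1*163^1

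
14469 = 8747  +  5722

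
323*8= 2584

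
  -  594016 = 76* ( - 7816) 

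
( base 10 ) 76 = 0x4C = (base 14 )56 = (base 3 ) 2211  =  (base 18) 44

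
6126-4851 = 1275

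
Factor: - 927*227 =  - 3^2*103^1*227^1 = - 210429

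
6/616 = 3/308  =  0.01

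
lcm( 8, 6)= 24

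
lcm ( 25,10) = 50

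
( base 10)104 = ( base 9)125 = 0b1101000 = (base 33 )35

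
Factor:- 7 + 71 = 2^6 = 64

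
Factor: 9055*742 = 6718810 = 2^1*5^1*7^1 *53^1*1811^1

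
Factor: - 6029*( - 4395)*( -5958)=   -  157871836890 = -2^1*3^3*5^1 * 293^1*331^1*6029^1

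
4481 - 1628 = 2853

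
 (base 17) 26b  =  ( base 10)691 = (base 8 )1263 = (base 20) 1eb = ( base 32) lj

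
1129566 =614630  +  514936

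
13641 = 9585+4056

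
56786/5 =56786/5 = 11357.20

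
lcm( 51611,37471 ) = 2735383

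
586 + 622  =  1208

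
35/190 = 7/38 = 0.18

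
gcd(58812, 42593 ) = 1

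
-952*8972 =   -  8541344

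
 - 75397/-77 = 979 + 2/11 = 979.18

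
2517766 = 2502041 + 15725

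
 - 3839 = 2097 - 5936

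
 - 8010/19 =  - 422+8/19 = - 421.58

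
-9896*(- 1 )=9896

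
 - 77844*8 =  - 622752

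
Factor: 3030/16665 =2^1 * 11^(-1) = 2/11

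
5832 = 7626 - 1794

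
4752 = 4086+666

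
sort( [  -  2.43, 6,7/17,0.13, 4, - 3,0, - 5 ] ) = [ - 5, - 3, - 2.43,0, 0.13,7/17,4,6]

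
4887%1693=1501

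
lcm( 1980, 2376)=11880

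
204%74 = 56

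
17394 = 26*669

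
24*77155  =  1851720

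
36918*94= 3470292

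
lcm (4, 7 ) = 28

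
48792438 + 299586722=348379160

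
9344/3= 9344/3 = 3114.67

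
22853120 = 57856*395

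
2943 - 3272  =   - 329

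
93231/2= 93231/2 = 46615.50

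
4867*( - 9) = - 43803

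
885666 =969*914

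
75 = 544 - 469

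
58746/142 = 413 + 50/71  =  413.70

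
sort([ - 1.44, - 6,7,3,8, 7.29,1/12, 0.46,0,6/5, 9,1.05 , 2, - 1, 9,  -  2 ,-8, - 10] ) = [ - 10, - 8, - 6, - 2,- 1.44,-1, 0,1/12,0.46, 1.05,6/5,2,  3, 7,7.29 , 8,9, 9]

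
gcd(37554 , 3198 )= 6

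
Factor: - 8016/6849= - 2672/2283 =- 2^4*3^ (-1) * 167^1*761^( - 1) 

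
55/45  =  1 + 2/9=1.22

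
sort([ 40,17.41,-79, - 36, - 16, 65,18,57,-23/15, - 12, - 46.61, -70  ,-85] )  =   [ - 85, - 79, - 70, - 46.61, - 36,-16, - 12, - 23/15,17.41,18,40,  57, 65] 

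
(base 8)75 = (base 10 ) 61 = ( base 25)2B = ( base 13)49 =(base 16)3d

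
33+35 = 68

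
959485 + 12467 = 971952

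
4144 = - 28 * (-148)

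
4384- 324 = 4060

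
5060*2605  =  13181300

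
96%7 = 5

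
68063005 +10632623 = 78695628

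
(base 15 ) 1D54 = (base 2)1100011101011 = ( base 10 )6379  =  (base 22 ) D3L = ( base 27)8K7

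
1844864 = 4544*406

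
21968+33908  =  55876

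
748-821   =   - 73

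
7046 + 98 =7144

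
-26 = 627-653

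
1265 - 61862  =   - 60597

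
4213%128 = 117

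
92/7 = 13 + 1/7 = 13.14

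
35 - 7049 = -7014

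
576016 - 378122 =197894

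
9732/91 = 106+86/91 = 106.95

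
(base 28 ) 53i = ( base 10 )4022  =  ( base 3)12111222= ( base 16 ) FB6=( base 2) 111110110110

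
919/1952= 919/1952=0.47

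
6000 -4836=1164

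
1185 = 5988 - 4803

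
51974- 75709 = -23735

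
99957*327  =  32685939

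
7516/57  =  7516/57 =131.86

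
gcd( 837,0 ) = 837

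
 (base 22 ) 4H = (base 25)45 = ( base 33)36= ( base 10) 105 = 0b1101001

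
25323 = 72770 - 47447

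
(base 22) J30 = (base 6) 110514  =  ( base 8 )22056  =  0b10010000101110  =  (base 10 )9262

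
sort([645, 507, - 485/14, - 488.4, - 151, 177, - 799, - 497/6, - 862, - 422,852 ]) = [ - 862, - 799, - 488.4, - 422, - 151, - 497/6 , - 485/14, 177,507, 645,852] 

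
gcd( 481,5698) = 37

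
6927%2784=1359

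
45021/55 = 45021/55 = 818.56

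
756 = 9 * 84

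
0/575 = 0=0.00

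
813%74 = 73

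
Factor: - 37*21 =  - 3^1 * 7^1*37^1 =- 777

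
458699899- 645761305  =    -  187061406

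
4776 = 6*796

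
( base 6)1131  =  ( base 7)535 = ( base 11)227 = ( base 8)417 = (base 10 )271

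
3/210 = 1/70 = 0.01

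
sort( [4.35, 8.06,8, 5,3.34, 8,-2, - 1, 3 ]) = [ - 2,-1, 3, 3.34,4.35, 5,8, 8, 8.06 ] 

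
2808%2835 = 2808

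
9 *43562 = 392058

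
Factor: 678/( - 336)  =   -113/56 = -2^( - 3 )*7^( - 1 )* 113^1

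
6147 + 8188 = 14335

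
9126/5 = 1825+1/5 = 1825.20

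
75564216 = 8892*8498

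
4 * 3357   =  13428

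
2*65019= 130038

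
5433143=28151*193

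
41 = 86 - 45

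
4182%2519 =1663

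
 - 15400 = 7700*( - 2 ) 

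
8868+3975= 12843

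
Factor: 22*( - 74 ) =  - 1628 = - 2^2*11^1*37^1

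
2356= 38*62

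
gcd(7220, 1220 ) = 20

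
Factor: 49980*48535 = 2425779300 = 2^2 * 3^1*5^2* 7^2*17^2*571^1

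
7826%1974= 1904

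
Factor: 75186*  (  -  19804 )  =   - 1488983544= - 2^3*3^2*4177^1*4951^1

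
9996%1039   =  645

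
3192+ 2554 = 5746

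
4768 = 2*2384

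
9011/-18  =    -  501+7/18 = - 500.61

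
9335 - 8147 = 1188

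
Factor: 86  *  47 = 4042 = 2^1 * 43^1*47^1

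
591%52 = 19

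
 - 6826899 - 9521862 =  - 16348761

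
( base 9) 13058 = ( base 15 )291B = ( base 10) 8801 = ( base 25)E21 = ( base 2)10001001100001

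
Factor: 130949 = 7^1*13^1*1439^1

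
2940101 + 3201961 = 6142062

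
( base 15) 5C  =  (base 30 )2r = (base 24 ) 3f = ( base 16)57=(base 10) 87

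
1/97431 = 1/97431  =  0.00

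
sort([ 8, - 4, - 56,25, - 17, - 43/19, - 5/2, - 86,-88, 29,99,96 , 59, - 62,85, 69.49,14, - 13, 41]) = [ - 88, - 86 ,-62,  -  56,  -  17, - 13, - 4 , - 5/2, - 43/19,8,14,25,29,41,59,69.49, 85,96, 99]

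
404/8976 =101/2244 = 0.05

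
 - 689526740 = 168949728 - 858476468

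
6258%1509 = 222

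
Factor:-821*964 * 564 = -2^4*3^1 * 47^1*241^1*821^1 = -  446374416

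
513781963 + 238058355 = 751840318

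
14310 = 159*90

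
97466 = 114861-17395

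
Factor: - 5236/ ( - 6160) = 17/20 = 2^( - 2)*5^( - 1)*17^1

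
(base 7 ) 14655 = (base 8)10013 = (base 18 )cc3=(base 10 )4107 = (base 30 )4gr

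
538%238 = 62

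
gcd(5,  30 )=5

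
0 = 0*45963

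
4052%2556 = 1496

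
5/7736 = 5/7736 = 0.00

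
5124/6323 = 5124/6323 = 0.81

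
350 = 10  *35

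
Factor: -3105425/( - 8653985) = 5^1*31^1*4007^1 * 1730797^( - 1) = 621085/1730797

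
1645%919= 726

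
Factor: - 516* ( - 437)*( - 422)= -2^3*3^1 * 19^1 * 23^1 * 43^1 * 211^1  =  - 95157624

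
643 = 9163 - 8520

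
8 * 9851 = 78808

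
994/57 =17 + 25/57= 17.44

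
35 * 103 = 3605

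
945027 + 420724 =1365751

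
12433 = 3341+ 9092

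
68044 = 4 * 17011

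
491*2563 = 1258433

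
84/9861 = 28/3287  =  0.01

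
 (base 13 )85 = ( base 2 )1101101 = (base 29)3M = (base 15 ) 74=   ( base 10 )109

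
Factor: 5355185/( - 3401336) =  - 2^( -3) * 5^1*11^1*37^( - 1)*11491^( - 1 ) * 97367^1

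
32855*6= 197130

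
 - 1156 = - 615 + -541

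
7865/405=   19 + 34/81= 19.42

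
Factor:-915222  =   - 2^1*3^1 * 7^2*11^1*283^1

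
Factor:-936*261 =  - 244296 = -2^3 * 3^4 * 13^1*29^1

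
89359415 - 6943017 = 82416398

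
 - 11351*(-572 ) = 6492772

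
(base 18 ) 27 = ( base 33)1A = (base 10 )43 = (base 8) 53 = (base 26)1H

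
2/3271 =2/3271 = 0.00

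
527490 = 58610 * 9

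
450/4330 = 45/433 = 0.10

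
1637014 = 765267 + 871747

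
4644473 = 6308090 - 1663617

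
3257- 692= 2565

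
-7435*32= - 237920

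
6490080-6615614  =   - 125534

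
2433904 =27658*88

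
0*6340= 0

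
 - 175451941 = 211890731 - 387342672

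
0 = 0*20945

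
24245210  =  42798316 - 18553106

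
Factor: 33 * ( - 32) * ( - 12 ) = 2^7 * 3^2  *  11^1 = 12672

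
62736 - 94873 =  - 32137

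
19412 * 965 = 18732580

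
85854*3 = 257562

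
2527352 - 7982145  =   - 5454793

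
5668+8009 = 13677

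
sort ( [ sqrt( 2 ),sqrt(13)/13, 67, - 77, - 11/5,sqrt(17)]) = [ - 77, - 11/5,sqrt (13 ) /13,sqrt( 2),sqrt(17),67]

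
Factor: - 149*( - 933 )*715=99397155= 3^1*5^1*11^1*13^1*149^1*311^1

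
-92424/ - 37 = 92424/37 = 2497.95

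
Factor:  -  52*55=-2^2*5^1*11^1* 13^1 = -2860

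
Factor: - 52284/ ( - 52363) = 2^2*3^1*4357^1*52363^ ( - 1) 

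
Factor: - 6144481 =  - 7^1*877783^1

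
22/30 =11/15 = 0.73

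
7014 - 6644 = 370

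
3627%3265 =362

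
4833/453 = 1611/151  =  10.67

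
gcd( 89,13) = 1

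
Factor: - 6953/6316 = - 2^( - 2 ) * 17^1 * 409^1*1579^( - 1 ) 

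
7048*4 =28192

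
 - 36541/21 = - 1741  +  20/21 = - 1740.05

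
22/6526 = 11/3263 = 0.00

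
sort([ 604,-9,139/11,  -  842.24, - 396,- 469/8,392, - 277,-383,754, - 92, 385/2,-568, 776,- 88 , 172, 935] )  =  [-842.24, - 568,-396,-383, - 277, - 92, -88, - 469/8 , - 9, 139/11,172, 385/2, 392, 604,754, 776, 935 ]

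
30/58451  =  30/58451 = 0.00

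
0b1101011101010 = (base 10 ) 6890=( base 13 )31A0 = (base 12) 3ba2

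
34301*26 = 891826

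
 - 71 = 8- 79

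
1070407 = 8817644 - 7747237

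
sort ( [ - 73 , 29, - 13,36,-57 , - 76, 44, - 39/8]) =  [ - 76, - 73,-57,-13, - 39/8,29,36,44]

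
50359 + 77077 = 127436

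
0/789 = 0 =0.00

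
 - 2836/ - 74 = 1418/37 = 38.32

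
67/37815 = 67/37815  =  0.00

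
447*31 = 13857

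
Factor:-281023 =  - 281023^1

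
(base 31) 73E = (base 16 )1ab2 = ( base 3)100101010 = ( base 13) 3159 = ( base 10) 6834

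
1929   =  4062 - 2133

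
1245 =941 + 304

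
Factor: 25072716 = 2^2 *3^1*2089393^1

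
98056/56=1751 = 1751.00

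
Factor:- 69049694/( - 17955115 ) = 2^1 * 5^( -1 ) * 7^1*3591023^( - 1)*4932121^1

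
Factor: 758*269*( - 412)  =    -  84007624 = - 2^3 * 103^1* 269^1*379^1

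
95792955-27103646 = 68689309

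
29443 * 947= 27882521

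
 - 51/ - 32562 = 17/10854 = 0.00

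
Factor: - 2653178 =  - 2^1*11^1*83^1 * 1453^1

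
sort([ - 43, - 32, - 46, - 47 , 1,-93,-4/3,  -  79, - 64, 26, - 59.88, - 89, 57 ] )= [-93 , - 89, - 79, - 64, - 59.88, - 47 , - 46, - 43,- 32, - 4/3, 1 , 26,57]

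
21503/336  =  63 + 335/336= 64.00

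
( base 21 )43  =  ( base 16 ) 57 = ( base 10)87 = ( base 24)3f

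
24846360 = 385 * 64536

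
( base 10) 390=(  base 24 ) G6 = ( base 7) 1065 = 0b110000110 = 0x186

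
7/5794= 7/5794 = 0.00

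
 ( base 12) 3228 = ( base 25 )8K4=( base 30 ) 63e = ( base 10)5504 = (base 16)1580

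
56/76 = 14/19 = 0.74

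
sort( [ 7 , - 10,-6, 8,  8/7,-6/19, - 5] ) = [ - 10,- 6, - 5, - 6/19 , 8/7, 7, 8 ] 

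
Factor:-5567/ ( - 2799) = 3^ ( - 2)*19^1*293^1*311^(- 1 )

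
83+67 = 150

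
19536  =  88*222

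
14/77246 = 7/38623=0.00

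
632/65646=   316/32823 = 0.01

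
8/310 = 4/155=0.03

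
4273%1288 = 409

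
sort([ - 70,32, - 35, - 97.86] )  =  [ - 97.86,- 70,-35,32] 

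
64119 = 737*87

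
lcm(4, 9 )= 36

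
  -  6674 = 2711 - 9385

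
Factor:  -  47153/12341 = - 7^( - 1)*41^(- 1)*43^(-1)*61^1 *773^1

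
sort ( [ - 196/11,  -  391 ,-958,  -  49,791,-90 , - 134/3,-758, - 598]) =[-958, - 758,-598, - 391, - 90 , - 49,- 134/3, - 196/11,791 ] 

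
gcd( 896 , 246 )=2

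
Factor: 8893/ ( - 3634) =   -  2^( - 1 )*23^(  -  1)*79^(-1)*8893^1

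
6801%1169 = 956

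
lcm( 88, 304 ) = 3344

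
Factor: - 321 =-3^1* 107^1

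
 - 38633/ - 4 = 38633/4 = 9658.25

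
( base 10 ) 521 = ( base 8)1011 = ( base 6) 2225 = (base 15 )24B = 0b1000001001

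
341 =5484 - 5143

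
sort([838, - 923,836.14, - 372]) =[-923, - 372, 836.14,  838 ] 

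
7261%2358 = 187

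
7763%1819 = 487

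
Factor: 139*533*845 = 5^1 *13^3 * 41^1 * 139^1= 62603515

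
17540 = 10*1754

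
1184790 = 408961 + 775829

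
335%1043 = 335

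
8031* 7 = 56217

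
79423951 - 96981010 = -17557059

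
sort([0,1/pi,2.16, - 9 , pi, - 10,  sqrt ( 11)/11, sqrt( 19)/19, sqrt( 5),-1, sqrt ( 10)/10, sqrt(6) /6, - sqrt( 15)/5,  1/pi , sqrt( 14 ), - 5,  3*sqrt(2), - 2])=[  -  10, - 9 ,- 5, - 2, - 1, - sqrt ( 15)/5,  0,sqrt( 19)/19, sqrt( 11)/11,sqrt( 10)/10,1/pi , 1/pi,sqrt (6)/6, 2.16, sqrt( 5 ),pi, sqrt( 14), 3 * sqrt(2)]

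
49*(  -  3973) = - 194677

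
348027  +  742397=1090424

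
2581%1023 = 535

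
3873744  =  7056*549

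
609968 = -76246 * (-8)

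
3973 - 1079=2894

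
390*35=13650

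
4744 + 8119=12863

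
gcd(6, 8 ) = 2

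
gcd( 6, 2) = 2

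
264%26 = 4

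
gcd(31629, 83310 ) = 3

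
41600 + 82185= 123785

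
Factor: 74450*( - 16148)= - 1202218600 = - 2^3 * 5^2*11^1*367^1*1489^1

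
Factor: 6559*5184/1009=2^6 *3^4 *7^1 *937^1*1009^( - 1) = 34001856/1009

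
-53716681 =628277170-681993851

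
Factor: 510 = 2^1*3^1*5^1*17^1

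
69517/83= 69517/83 = 837.55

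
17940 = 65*276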